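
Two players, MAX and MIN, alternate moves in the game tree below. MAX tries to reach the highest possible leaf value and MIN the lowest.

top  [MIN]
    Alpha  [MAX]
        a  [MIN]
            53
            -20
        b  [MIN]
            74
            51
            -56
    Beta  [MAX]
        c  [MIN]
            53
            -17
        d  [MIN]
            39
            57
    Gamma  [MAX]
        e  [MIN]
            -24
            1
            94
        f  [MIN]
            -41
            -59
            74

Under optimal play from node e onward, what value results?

e (MIN): min(-24, 1, 94) = -24

-24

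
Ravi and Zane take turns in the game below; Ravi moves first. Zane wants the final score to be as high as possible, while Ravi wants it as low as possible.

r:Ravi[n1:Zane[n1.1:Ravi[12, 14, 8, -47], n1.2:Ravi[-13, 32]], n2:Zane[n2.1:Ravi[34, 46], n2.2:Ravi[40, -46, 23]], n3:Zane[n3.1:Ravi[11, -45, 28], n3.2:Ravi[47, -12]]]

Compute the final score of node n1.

-13

n1.1 (Ravi): min(12, 14, 8, -47) = -47
n1.2 (Ravi): min(-13, 32) = -13
n1 (Zane): max(-47, -13) = -13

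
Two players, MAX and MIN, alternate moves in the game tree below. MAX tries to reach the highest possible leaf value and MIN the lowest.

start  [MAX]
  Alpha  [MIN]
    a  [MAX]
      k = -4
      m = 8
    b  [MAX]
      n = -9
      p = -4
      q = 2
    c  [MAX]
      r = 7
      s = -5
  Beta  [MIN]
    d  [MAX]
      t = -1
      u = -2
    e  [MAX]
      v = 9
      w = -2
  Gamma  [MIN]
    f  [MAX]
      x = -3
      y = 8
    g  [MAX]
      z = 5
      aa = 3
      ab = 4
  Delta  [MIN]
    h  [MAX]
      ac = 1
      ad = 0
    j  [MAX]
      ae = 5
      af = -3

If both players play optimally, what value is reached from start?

a (MAX): max(-4, 8) = 8
b (MAX): max(-9, -4, 2) = 2
c (MAX): max(7, -5) = 7
Alpha (MIN): min(8, 2, 7) = 2
d (MAX): max(-1, -2) = -1
e (MAX): max(9, -2) = 9
Beta (MIN): min(-1, 9) = -1
f (MAX): max(-3, 8) = 8
g (MAX): max(5, 3, 4) = 5
Gamma (MIN): min(8, 5) = 5
h (MAX): max(1, 0) = 1
j (MAX): max(5, -3) = 5
Delta (MIN): min(1, 5) = 1
start (MAX): max(2, -1, 5, 1) = 5

5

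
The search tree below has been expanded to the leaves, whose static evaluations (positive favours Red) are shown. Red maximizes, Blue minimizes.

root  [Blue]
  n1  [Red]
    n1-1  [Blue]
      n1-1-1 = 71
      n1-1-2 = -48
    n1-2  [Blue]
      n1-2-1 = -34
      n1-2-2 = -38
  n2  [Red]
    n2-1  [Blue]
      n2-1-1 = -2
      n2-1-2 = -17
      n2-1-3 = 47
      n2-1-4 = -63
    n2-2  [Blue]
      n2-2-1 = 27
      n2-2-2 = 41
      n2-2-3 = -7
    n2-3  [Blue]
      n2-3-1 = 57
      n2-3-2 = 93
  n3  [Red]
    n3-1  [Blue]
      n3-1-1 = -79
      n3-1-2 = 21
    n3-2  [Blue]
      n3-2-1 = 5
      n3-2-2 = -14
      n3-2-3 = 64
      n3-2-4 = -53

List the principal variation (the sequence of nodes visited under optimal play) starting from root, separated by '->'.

n1-1 (Blue): min(71, -48) = -48
n1-2 (Blue): min(-34, -38) = -38
n1 (Red): max(-48, -38) = -38
n2-1 (Blue): min(-2, -17, 47, -63) = -63
n2-2 (Blue): min(27, 41, -7) = -7
n2-3 (Blue): min(57, 93) = 57
n2 (Red): max(-63, -7, 57) = 57
n3-1 (Blue): min(-79, 21) = -79
n3-2 (Blue): min(5, -14, 64, -53) = -53
n3 (Red): max(-79, -53) = -53
root (Blue): min(-38, 57, -53) = -53
At root, Blue picks n3 (lowest: -53).
At n3, Red picks n3-2 (highest: -53).
At n3-2, Blue picks n3-2-4 (lowest: -53).
Terminal value -53.

root -> n3 -> n3-2 -> n3-2-4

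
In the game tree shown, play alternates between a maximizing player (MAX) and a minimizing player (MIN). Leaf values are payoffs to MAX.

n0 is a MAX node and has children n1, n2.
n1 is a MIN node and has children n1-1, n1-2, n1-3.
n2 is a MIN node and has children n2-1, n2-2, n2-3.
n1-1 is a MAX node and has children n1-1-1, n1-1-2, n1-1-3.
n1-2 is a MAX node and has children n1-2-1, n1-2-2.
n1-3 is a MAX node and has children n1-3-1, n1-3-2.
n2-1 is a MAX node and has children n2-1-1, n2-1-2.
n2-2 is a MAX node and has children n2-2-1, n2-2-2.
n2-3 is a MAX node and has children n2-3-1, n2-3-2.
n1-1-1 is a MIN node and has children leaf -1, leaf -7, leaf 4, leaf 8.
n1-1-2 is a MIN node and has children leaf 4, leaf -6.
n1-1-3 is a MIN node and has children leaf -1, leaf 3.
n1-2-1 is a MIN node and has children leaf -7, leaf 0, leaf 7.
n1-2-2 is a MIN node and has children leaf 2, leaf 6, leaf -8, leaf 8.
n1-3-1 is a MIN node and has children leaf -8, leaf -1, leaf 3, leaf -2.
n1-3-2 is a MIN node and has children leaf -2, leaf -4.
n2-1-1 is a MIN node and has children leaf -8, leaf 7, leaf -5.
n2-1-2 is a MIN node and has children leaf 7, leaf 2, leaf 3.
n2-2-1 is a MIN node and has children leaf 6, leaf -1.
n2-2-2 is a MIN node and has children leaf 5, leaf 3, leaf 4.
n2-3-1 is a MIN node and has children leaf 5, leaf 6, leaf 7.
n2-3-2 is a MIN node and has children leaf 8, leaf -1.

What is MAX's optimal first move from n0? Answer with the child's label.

n2

n1-1-1 (MIN): min(-1, -7, 4, 8) = -7
n1-1-2 (MIN): min(4, -6) = -6
n1-1-3 (MIN): min(-1, 3) = -1
n1-1 (MAX): max(-7, -6, -1) = -1
n1-2-1 (MIN): min(-7, 0, 7) = -7
n1-2-2 (MIN): min(2, 6, -8, 8) = -8
n1-2 (MAX): max(-7, -8) = -7
n1-3-1 (MIN): min(-8, -1, 3, -2) = -8
n1-3-2 (MIN): min(-2, -4) = -4
n1-3 (MAX): max(-8, -4) = -4
n1 (MIN): min(-1, -7, -4) = -7
n2-1-1 (MIN): min(-8, 7, -5) = -8
n2-1-2 (MIN): min(7, 2, 3) = 2
n2-1 (MAX): max(-8, 2) = 2
n2-2-1 (MIN): min(6, -1) = -1
n2-2-2 (MIN): min(5, 3, 4) = 3
n2-2 (MAX): max(-1, 3) = 3
n2-3-1 (MIN): min(5, 6, 7) = 5
n2-3-2 (MIN): min(8, -1) = -1
n2-3 (MAX): max(5, -1) = 5
n2 (MIN): min(2, 3, 5) = 2
n0 (MAX): max(-7, 2) = 2
MAX at n0 wants the highest of {n1=-7, n2=2}, so chooses n2.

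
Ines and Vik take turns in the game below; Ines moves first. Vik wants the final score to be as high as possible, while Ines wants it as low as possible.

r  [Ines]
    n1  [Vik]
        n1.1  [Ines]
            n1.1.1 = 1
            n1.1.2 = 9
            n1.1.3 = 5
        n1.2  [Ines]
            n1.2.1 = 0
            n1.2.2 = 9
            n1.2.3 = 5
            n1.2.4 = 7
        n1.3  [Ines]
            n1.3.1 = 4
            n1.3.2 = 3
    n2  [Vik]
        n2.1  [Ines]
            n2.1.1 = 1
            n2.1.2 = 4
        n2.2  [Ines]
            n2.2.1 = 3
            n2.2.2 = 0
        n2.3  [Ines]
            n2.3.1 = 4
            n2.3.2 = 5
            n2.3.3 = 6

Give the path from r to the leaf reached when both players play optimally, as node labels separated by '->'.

n1.1 (Ines): min(1, 9, 5) = 1
n1.2 (Ines): min(0, 9, 5, 7) = 0
n1.3 (Ines): min(4, 3) = 3
n1 (Vik): max(1, 0, 3) = 3
n2.1 (Ines): min(1, 4) = 1
n2.2 (Ines): min(3, 0) = 0
n2.3 (Ines): min(4, 5, 6) = 4
n2 (Vik): max(1, 0, 4) = 4
r (Ines): min(3, 4) = 3
At r, Ines picks n1 (lowest: 3).
At n1, Vik picks n1.3 (highest: 3).
At n1.3, Ines picks n1.3.2 (lowest: 3).
Terminal value 3.

r -> n1 -> n1.3 -> n1.3.2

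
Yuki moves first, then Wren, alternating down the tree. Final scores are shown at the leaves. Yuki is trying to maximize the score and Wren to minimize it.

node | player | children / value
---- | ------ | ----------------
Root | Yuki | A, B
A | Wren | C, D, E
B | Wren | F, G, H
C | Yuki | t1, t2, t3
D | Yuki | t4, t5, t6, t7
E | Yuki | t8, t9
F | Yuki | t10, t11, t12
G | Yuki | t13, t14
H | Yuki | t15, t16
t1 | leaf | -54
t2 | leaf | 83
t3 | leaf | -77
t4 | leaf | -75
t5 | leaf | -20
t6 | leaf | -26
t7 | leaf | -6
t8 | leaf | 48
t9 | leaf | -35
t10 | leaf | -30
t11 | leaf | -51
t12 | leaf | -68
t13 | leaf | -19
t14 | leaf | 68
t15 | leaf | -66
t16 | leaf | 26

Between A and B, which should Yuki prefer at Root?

C (Yuki): max(-54, 83, -77) = 83
D (Yuki): max(-75, -20, -26, -6) = -6
E (Yuki): max(48, -35) = 48
A (Wren): min(83, -6, 48) = -6
F (Yuki): max(-30, -51, -68) = -30
G (Yuki): max(-19, 68) = 68
H (Yuki): max(-66, 26) = 26
B (Wren): min(-30, 68, 26) = -30
Yuki prefers the higher value; A=-6, B=-30. A is better since -6 > -30.

A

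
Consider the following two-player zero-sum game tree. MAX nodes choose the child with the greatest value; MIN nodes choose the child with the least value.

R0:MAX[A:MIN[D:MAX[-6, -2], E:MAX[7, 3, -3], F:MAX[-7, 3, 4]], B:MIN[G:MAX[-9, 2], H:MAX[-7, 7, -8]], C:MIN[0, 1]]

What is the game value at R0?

D (MAX): max(-6, -2) = -2
E (MAX): max(7, 3, -3) = 7
F (MAX): max(-7, 3, 4) = 4
A (MIN): min(-2, 7, 4) = -2
G (MAX): max(-9, 2) = 2
H (MAX): max(-7, 7, -8) = 7
B (MIN): min(2, 7) = 2
C (MIN): min(0, 1) = 0
R0 (MAX): max(-2, 2, 0) = 2

2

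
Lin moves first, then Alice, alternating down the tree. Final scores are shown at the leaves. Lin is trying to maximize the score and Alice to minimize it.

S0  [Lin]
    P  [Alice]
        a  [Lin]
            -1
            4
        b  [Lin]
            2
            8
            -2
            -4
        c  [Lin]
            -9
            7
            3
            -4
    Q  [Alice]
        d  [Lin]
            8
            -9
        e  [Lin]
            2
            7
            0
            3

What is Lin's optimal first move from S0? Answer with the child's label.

Q

a (Lin): max(-1, 4) = 4
b (Lin): max(2, 8, -2, -4) = 8
c (Lin): max(-9, 7, 3, -4) = 7
P (Alice): min(4, 8, 7) = 4
d (Lin): max(8, -9) = 8
e (Lin): max(2, 7, 0, 3) = 7
Q (Alice): min(8, 7) = 7
S0 (Lin): max(4, 7) = 7
Lin at S0 wants the highest of {P=4, Q=7}, so chooses Q.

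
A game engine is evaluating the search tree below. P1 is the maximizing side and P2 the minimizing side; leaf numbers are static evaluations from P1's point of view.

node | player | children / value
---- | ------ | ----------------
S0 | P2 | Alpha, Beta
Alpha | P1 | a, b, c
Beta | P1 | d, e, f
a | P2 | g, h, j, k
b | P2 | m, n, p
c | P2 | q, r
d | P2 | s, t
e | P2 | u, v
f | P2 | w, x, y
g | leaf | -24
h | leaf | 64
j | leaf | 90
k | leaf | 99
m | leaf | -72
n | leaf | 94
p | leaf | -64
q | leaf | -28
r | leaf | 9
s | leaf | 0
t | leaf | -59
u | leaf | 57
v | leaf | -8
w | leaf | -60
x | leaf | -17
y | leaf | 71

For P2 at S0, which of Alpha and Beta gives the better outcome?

a (P2): min(-24, 64, 90, 99) = -24
b (P2): min(-72, 94, -64) = -72
c (P2): min(-28, 9) = -28
Alpha (P1): max(-24, -72, -28) = -24
d (P2): min(0, -59) = -59
e (P2): min(57, -8) = -8
f (P2): min(-60, -17, 71) = -60
Beta (P1): max(-59, -8, -60) = -8
P2 prefers the lower value; Alpha=-24, Beta=-8. Alpha is better since -24 < -8.

Alpha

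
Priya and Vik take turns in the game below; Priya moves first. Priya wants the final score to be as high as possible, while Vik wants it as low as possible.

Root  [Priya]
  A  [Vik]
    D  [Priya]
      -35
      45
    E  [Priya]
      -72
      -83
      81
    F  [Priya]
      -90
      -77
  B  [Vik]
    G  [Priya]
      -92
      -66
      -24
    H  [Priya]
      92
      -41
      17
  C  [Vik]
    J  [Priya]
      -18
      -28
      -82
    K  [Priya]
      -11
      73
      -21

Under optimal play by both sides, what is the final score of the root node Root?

D (Priya): max(-35, 45) = 45
E (Priya): max(-72, -83, 81) = 81
F (Priya): max(-90, -77) = -77
A (Vik): min(45, 81, -77) = -77
G (Priya): max(-92, -66, -24) = -24
H (Priya): max(92, -41, 17) = 92
B (Vik): min(-24, 92) = -24
J (Priya): max(-18, -28, -82) = -18
K (Priya): max(-11, 73, -21) = 73
C (Vik): min(-18, 73) = -18
Root (Priya): max(-77, -24, -18) = -18

-18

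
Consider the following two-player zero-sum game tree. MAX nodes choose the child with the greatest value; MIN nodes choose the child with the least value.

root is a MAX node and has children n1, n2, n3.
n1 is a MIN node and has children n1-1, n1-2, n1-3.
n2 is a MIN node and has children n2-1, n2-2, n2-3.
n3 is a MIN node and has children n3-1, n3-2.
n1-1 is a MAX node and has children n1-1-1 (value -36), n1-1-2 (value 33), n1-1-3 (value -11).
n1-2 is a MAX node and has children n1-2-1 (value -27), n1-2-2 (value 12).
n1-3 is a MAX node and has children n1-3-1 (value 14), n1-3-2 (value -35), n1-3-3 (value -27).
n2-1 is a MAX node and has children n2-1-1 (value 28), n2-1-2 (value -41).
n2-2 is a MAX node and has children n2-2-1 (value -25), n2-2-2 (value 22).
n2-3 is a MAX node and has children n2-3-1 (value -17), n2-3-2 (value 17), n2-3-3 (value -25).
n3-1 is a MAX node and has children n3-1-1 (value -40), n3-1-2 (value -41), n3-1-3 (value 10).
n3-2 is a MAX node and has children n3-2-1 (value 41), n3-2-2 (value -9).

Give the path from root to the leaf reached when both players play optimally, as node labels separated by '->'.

n1-1 (MAX): max(-36, 33, -11) = 33
n1-2 (MAX): max(-27, 12) = 12
n1-3 (MAX): max(14, -35, -27) = 14
n1 (MIN): min(33, 12, 14) = 12
n2-1 (MAX): max(28, -41) = 28
n2-2 (MAX): max(-25, 22) = 22
n2-3 (MAX): max(-17, 17, -25) = 17
n2 (MIN): min(28, 22, 17) = 17
n3-1 (MAX): max(-40, -41, 10) = 10
n3-2 (MAX): max(41, -9) = 41
n3 (MIN): min(10, 41) = 10
root (MAX): max(12, 17, 10) = 17
At root, MAX picks n2 (highest: 17).
At n2, MIN picks n2-3 (lowest: 17).
At n2-3, MAX picks n2-3-2 (highest: 17).
Terminal value 17.

root -> n2 -> n2-3 -> n2-3-2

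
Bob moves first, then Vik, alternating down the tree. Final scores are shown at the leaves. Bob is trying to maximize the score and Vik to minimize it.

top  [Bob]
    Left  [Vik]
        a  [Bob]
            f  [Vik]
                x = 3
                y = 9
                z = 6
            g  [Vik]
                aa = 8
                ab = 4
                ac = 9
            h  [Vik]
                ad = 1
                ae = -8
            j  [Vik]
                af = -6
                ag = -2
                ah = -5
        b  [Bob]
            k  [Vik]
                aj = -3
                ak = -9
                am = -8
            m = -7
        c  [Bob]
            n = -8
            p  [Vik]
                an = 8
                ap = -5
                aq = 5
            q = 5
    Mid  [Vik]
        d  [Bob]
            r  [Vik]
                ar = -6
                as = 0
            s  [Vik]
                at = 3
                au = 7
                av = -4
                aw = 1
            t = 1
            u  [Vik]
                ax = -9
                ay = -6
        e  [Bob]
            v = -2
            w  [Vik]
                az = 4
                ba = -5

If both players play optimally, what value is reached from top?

f (Vik): min(3, 9, 6) = 3
g (Vik): min(8, 4, 9) = 4
h (Vik): min(1, -8) = -8
j (Vik): min(-6, -2, -5) = -6
a (Bob): max(3, 4, -8, -6) = 4
k (Vik): min(-3, -9, -8) = -9
b (Bob): max(-9, -7) = -7
p (Vik): min(8, -5, 5) = -5
c (Bob): max(-8, -5, 5) = 5
Left (Vik): min(4, -7, 5) = -7
r (Vik): min(-6, 0) = -6
s (Vik): min(3, 7, -4, 1) = -4
u (Vik): min(-9, -6) = -9
d (Bob): max(-6, -4, 1, -9) = 1
w (Vik): min(4, -5) = -5
e (Bob): max(-2, -5) = -2
Mid (Vik): min(1, -2) = -2
top (Bob): max(-7, -2) = -2

-2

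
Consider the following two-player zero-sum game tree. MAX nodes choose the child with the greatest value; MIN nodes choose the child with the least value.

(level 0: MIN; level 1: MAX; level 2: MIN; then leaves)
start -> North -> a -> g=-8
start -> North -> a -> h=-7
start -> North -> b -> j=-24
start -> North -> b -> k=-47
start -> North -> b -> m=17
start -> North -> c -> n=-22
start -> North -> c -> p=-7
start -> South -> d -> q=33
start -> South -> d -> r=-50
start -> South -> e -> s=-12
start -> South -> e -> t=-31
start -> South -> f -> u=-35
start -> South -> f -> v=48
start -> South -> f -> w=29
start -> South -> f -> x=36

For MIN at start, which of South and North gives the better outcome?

d (MIN): min(33, -50) = -50
e (MIN): min(-12, -31) = -31
f (MIN): min(-35, 48, 29, 36) = -35
South (MAX): max(-50, -31, -35) = -31
a (MIN): min(-8, -7) = -8
b (MIN): min(-24, -47, 17) = -47
c (MIN): min(-22, -7) = -22
North (MAX): max(-8, -47, -22) = -8
MIN prefers the lower value; South=-31, North=-8. South is better since -31 < -8.

South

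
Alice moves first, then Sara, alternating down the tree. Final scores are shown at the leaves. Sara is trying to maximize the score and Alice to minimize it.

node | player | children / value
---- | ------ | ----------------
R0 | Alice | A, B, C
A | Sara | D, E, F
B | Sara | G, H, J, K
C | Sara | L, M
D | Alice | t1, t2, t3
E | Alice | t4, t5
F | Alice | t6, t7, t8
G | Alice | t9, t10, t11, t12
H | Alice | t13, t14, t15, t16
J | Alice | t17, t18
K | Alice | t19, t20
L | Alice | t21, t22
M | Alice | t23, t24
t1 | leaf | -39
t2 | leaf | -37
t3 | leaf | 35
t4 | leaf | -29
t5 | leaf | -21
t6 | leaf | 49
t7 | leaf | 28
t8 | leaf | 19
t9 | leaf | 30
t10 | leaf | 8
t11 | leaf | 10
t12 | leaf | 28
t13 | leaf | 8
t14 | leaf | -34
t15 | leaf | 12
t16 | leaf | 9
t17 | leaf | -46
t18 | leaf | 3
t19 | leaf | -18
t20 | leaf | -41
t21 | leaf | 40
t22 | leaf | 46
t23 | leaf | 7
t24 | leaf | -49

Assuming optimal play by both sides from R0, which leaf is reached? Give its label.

t10

D (Alice): min(-39, -37, 35) = -39
E (Alice): min(-29, -21) = -29
F (Alice): min(49, 28, 19) = 19
A (Sara): max(-39, -29, 19) = 19
G (Alice): min(30, 8, 10, 28) = 8
H (Alice): min(8, -34, 12, 9) = -34
J (Alice): min(-46, 3) = -46
K (Alice): min(-18, -41) = -41
B (Sara): max(8, -34, -46, -41) = 8
L (Alice): min(40, 46) = 40
M (Alice): min(7, -49) = -49
C (Sara): max(40, -49) = 40
R0 (Alice): min(19, 8, 40) = 8
At R0, Alice picks B (lowest: 8).
At B, Sara picks G (highest: 8).
At G, Alice picks t10 (lowest: 8).
Terminal value 8.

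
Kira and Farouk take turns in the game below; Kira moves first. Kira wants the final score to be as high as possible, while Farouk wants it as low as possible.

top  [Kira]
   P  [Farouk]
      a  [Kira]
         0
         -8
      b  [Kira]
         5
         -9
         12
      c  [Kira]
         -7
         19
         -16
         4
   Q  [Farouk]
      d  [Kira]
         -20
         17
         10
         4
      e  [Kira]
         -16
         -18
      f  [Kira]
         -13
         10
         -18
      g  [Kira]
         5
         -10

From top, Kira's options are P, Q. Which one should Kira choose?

a (Kira): max(0, -8) = 0
b (Kira): max(5, -9, 12) = 12
c (Kira): max(-7, 19, -16, 4) = 19
P (Farouk): min(0, 12, 19) = 0
d (Kira): max(-20, 17, 10, 4) = 17
e (Kira): max(-16, -18) = -16
f (Kira): max(-13, 10, -18) = 10
g (Kira): max(5, -10) = 5
Q (Farouk): min(17, -16, 10, 5) = -16
top (Kira): max(0, -16) = 0
Kira at top wants the highest of {P=0, Q=-16}, so chooses P.

P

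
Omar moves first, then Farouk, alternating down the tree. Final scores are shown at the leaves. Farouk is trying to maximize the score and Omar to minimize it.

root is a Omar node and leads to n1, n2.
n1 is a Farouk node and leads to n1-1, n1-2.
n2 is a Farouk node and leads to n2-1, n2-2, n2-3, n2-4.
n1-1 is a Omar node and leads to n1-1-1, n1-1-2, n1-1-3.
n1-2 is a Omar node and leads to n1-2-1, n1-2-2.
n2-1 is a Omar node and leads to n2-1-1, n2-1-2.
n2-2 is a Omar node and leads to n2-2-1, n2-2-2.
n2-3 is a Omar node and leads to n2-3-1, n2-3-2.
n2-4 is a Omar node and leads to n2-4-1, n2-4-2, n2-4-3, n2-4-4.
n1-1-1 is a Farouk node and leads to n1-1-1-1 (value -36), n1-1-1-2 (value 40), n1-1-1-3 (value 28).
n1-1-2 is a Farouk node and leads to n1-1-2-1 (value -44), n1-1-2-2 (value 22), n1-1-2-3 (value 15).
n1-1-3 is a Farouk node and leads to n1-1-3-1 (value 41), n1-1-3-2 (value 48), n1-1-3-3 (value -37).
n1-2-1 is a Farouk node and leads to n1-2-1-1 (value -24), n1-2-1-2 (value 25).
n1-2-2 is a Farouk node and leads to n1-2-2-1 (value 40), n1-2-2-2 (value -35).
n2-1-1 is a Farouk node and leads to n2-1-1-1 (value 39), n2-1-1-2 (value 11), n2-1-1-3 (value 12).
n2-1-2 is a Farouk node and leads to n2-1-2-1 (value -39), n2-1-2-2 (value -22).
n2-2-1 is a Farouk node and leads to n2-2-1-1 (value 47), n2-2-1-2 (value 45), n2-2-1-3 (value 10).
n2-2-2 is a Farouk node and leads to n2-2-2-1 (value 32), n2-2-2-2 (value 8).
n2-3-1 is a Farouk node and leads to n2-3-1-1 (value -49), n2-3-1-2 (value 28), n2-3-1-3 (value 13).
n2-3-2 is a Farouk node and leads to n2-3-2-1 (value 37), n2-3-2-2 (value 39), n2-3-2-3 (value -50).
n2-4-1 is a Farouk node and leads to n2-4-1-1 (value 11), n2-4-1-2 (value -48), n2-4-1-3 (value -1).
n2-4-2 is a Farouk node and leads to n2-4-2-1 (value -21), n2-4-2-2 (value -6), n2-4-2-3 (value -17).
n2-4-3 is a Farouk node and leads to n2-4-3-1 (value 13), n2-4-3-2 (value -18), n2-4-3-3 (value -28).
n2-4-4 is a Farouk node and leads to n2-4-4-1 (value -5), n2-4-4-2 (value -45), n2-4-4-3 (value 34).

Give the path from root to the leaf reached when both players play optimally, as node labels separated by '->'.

n1-1-1 (Farouk): max(-36, 40, 28) = 40
n1-1-2 (Farouk): max(-44, 22, 15) = 22
n1-1-3 (Farouk): max(41, 48, -37) = 48
n1-1 (Omar): min(40, 22, 48) = 22
n1-2-1 (Farouk): max(-24, 25) = 25
n1-2-2 (Farouk): max(40, -35) = 40
n1-2 (Omar): min(25, 40) = 25
n1 (Farouk): max(22, 25) = 25
n2-1-1 (Farouk): max(39, 11, 12) = 39
n2-1-2 (Farouk): max(-39, -22) = -22
n2-1 (Omar): min(39, -22) = -22
n2-2-1 (Farouk): max(47, 45, 10) = 47
n2-2-2 (Farouk): max(32, 8) = 32
n2-2 (Omar): min(47, 32) = 32
n2-3-1 (Farouk): max(-49, 28, 13) = 28
n2-3-2 (Farouk): max(37, 39, -50) = 39
n2-3 (Omar): min(28, 39) = 28
n2-4-1 (Farouk): max(11, -48, -1) = 11
n2-4-2 (Farouk): max(-21, -6, -17) = -6
n2-4-3 (Farouk): max(13, -18, -28) = 13
n2-4-4 (Farouk): max(-5, -45, 34) = 34
n2-4 (Omar): min(11, -6, 13, 34) = -6
n2 (Farouk): max(-22, 32, 28, -6) = 32
root (Omar): min(25, 32) = 25
At root, Omar picks n1 (lowest: 25).
At n1, Farouk picks n1-2 (highest: 25).
At n1-2, Omar picks n1-2-1 (lowest: 25).
At n1-2-1, Farouk picks n1-2-1-2 (highest: 25).
Terminal value 25.

root -> n1 -> n1-2 -> n1-2-1 -> n1-2-1-2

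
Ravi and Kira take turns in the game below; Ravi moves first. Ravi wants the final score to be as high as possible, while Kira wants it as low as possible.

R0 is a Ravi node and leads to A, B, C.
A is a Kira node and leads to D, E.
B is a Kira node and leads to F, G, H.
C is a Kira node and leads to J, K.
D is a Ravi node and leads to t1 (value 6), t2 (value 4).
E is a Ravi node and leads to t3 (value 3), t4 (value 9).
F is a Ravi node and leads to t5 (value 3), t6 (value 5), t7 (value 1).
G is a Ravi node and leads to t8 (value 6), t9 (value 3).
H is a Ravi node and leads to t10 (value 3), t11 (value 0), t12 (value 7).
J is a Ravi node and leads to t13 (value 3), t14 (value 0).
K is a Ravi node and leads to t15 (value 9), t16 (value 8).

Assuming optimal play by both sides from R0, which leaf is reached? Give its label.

t1

D (Ravi): max(6, 4) = 6
E (Ravi): max(3, 9) = 9
A (Kira): min(6, 9) = 6
F (Ravi): max(3, 5, 1) = 5
G (Ravi): max(6, 3) = 6
H (Ravi): max(3, 0, 7) = 7
B (Kira): min(5, 6, 7) = 5
J (Ravi): max(3, 0) = 3
K (Ravi): max(9, 8) = 9
C (Kira): min(3, 9) = 3
R0 (Ravi): max(6, 5, 3) = 6
At R0, Ravi picks A (highest: 6).
At A, Kira picks D (lowest: 6).
At D, Ravi picks t1 (highest: 6).
Terminal value 6.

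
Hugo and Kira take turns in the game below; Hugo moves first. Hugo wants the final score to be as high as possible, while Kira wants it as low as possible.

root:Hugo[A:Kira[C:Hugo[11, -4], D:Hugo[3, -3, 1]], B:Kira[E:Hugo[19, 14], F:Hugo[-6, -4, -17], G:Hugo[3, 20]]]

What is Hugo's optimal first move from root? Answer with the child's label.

A

C (Hugo): max(11, -4) = 11
D (Hugo): max(3, -3, 1) = 3
A (Kira): min(11, 3) = 3
E (Hugo): max(19, 14) = 19
F (Hugo): max(-6, -4, -17) = -4
G (Hugo): max(3, 20) = 20
B (Kira): min(19, -4, 20) = -4
root (Hugo): max(3, -4) = 3
Hugo at root wants the highest of {A=3, B=-4}, so chooses A.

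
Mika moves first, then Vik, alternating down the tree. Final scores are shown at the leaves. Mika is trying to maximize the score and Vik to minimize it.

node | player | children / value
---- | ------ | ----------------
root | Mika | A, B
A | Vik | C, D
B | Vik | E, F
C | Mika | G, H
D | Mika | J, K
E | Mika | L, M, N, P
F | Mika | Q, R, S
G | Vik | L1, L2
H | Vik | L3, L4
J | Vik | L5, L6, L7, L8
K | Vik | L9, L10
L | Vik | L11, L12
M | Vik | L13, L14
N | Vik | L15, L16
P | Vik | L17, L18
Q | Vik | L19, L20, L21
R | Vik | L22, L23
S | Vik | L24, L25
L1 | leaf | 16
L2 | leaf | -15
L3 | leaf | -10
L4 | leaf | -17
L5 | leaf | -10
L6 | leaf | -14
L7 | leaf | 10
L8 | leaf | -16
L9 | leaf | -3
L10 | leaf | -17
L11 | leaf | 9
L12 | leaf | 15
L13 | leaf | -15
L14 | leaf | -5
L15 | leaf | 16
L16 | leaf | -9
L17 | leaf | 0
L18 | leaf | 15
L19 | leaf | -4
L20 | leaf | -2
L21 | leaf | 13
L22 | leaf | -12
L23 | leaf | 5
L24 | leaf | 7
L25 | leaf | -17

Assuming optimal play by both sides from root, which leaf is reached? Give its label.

G (Vik): min(16, -15) = -15
H (Vik): min(-10, -17) = -17
C (Mika): max(-15, -17) = -15
J (Vik): min(-10, -14, 10, -16) = -16
K (Vik): min(-3, -17) = -17
D (Mika): max(-16, -17) = -16
A (Vik): min(-15, -16) = -16
L (Vik): min(9, 15) = 9
M (Vik): min(-15, -5) = -15
N (Vik): min(16, -9) = -9
P (Vik): min(0, 15) = 0
E (Mika): max(9, -15, -9, 0) = 9
Q (Vik): min(-4, -2, 13) = -4
R (Vik): min(-12, 5) = -12
S (Vik): min(7, -17) = -17
F (Mika): max(-4, -12, -17) = -4
B (Vik): min(9, -4) = -4
root (Mika): max(-16, -4) = -4
At root, Mika picks B (highest: -4).
At B, Vik picks F (lowest: -4).
At F, Mika picks Q (highest: -4).
At Q, Vik picks L19 (lowest: -4).
Terminal value -4.

L19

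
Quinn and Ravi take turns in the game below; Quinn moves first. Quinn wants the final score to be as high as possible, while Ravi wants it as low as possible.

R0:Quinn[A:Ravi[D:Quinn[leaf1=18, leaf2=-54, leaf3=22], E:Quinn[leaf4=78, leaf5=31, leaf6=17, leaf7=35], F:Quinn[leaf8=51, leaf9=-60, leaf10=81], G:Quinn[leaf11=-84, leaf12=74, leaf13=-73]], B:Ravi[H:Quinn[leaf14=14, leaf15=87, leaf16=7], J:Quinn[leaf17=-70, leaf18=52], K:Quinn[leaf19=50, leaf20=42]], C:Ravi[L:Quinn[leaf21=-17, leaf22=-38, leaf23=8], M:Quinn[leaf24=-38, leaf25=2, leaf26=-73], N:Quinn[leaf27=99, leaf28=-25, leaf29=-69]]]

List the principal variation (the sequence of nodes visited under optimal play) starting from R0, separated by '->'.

R0 -> B -> K -> leaf19

D (Quinn): max(18, -54, 22) = 22
E (Quinn): max(78, 31, 17, 35) = 78
F (Quinn): max(51, -60, 81) = 81
G (Quinn): max(-84, 74, -73) = 74
A (Ravi): min(22, 78, 81, 74) = 22
H (Quinn): max(14, 87, 7) = 87
J (Quinn): max(-70, 52) = 52
K (Quinn): max(50, 42) = 50
B (Ravi): min(87, 52, 50) = 50
L (Quinn): max(-17, -38, 8) = 8
M (Quinn): max(-38, 2, -73) = 2
N (Quinn): max(99, -25, -69) = 99
C (Ravi): min(8, 2, 99) = 2
R0 (Quinn): max(22, 50, 2) = 50
At R0, Quinn picks B (highest: 50).
At B, Ravi picks K (lowest: 50).
At K, Quinn picks leaf19 (highest: 50).
Terminal value 50.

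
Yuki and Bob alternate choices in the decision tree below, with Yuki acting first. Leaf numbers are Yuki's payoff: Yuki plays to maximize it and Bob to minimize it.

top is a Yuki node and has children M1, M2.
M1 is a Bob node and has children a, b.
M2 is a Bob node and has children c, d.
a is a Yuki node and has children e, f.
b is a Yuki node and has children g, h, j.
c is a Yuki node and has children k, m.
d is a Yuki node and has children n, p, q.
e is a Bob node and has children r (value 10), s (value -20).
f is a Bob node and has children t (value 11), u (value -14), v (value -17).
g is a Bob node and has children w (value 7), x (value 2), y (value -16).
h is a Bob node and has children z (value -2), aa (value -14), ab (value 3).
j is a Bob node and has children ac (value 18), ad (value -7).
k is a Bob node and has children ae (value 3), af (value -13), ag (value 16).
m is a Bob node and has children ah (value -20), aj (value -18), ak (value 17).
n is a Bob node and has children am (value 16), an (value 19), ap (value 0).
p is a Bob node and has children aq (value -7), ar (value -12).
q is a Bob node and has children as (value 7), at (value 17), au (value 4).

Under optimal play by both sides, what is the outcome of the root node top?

-13

e (Bob): min(10, -20) = -20
f (Bob): min(11, -14, -17) = -17
a (Yuki): max(-20, -17) = -17
g (Bob): min(7, 2, -16) = -16
h (Bob): min(-2, -14, 3) = -14
j (Bob): min(18, -7) = -7
b (Yuki): max(-16, -14, -7) = -7
M1 (Bob): min(-17, -7) = -17
k (Bob): min(3, -13, 16) = -13
m (Bob): min(-20, -18, 17) = -20
c (Yuki): max(-13, -20) = -13
n (Bob): min(16, 19, 0) = 0
p (Bob): min(-7, -12) = -12
q (Bob): min(7, 17, 4) = 4
d (Yuki): max(0, -12, 4) = 4
M2 (Bob): min(-13, 4) = -13
top (Yuki): max(-17, -13) = -13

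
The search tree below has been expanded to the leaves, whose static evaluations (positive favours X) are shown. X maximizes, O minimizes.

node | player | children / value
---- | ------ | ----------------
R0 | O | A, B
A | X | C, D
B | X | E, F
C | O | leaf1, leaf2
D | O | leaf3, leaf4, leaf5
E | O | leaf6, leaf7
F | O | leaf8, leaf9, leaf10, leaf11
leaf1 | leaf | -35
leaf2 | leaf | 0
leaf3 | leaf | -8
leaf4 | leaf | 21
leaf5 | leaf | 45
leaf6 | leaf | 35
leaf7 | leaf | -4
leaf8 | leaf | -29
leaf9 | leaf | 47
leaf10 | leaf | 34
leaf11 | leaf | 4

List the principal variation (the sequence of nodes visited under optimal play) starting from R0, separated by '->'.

R0 -> A -> D -> leaf3

C (O): min(-35, 0) = -35
D (O): min(-8, 21, 45) = -8
A (X): max(-35, -8) = -8
E (O): min(35, -4) = -4
F (O): min(-29, 47, 34, 4) = -29
B (X): max(-4, -29) = -4
R0 (O): min(-8, -4) = -8
At R0, O picks A (lowest: -8).
At A, X picks D (highest: -8).
At D, O picks leaf3 (lowest: -8).
Terminal value -8.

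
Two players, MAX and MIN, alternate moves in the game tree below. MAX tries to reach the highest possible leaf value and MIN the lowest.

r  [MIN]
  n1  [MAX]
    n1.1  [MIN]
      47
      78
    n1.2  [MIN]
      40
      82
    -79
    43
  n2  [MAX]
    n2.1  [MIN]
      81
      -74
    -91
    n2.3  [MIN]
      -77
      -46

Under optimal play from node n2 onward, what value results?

-74

n2.1 (MIN): min(81, -74) = -74
n2.3 (MIN): min(-77, -46) = -77
n2 (MAX): max(-74, -91, -77) = -74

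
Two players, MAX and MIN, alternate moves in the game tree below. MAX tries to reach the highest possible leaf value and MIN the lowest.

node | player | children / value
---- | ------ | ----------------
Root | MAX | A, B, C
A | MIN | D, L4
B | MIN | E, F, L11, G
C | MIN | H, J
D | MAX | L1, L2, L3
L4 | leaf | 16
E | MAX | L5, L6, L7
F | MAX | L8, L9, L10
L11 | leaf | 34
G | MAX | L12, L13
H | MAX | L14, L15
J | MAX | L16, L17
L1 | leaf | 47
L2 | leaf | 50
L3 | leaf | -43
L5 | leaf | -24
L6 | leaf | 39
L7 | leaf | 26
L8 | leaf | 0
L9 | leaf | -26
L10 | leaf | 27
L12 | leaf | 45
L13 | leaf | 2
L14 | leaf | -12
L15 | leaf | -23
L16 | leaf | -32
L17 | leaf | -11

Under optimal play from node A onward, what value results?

D (MAX): max(47, 50, -43) = 50
A (MIN): min(50, 16) = 16

16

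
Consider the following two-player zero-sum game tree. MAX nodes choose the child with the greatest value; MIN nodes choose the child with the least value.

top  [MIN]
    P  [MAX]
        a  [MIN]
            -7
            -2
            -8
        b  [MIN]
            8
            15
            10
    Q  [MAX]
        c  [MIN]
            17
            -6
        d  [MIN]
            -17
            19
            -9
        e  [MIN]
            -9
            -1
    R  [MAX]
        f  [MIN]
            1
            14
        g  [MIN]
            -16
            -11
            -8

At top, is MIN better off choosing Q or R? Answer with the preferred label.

Q

c (MIN): min(17, -6) = -6
d (MIN): min(-17, 19, -9) = -17
e (MIN): min(-9, -1) = -9
Q (MAX): max(-6, -17, -9) = -6
f (MIN): min(1, 14) = 1
g (MIN): min(-16, -11, -8) = -16
R (MAX): max(1, -16) = 1
MIN prefers the lower value; Q=-6, R=1. Q is better since -6 < 1.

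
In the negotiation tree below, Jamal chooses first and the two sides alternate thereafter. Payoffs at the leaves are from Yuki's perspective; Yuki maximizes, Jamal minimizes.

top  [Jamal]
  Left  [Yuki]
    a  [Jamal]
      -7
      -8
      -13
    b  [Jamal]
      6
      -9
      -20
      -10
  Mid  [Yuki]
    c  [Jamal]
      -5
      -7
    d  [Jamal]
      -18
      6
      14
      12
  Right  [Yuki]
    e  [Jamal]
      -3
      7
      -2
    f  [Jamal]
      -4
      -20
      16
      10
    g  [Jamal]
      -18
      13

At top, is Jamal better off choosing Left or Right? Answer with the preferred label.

Left

a (Jamal): min(-7, -8, -13) = -13
b (Jamal): min(6, -9, -20, -10) = -20
Left (Yuki): max(-13, -20) = -13
e (Jamal): min(-3, 7, -2) = -3
f (Jamal): min(-4, -20, 16, 10) = -20
g (Jamal): min(-18, 13) = -18
Right (Yuki): max(-3, -20, -18) = -3
Jamal prefers the lower value; Left=-13, Right=-3. Left is better since -13 < -3.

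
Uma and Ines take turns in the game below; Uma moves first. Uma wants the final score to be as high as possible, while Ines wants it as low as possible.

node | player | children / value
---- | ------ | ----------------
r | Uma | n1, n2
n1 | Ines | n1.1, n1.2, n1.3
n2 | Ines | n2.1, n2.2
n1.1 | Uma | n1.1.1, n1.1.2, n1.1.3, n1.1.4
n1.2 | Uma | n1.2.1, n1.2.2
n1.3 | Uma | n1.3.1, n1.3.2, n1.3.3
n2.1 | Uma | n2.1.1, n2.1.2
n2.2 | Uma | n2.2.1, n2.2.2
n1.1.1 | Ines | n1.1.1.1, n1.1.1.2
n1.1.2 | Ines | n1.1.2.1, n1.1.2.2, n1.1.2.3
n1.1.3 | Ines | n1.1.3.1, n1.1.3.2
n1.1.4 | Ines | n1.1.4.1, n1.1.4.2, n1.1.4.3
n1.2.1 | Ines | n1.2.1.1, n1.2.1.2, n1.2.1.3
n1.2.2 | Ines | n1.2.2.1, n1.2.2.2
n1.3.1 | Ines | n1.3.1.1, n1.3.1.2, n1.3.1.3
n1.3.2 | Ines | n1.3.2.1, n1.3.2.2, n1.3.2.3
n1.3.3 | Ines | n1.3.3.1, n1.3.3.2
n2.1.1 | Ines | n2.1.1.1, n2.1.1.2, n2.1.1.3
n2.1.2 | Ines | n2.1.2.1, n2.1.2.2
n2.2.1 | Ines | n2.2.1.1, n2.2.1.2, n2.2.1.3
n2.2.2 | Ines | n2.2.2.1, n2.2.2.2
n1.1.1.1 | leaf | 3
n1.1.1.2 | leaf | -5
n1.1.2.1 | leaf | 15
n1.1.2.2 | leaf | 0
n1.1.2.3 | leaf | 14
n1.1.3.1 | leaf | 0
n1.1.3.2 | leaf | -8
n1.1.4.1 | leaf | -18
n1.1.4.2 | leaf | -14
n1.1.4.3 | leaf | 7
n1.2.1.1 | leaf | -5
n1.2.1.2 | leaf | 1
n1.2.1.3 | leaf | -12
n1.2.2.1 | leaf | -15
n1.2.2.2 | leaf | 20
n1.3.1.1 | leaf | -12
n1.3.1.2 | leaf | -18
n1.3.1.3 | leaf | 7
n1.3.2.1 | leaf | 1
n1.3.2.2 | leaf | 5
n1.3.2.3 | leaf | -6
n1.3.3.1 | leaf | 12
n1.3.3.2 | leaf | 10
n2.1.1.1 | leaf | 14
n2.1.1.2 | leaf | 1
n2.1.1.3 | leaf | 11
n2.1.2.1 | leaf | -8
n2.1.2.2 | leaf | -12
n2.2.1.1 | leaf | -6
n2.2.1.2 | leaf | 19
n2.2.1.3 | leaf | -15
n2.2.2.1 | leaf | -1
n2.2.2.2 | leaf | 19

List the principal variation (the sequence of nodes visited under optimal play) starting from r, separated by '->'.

n1.1.1 (Ines): min(3, -5) = -5
n1.1.2 (Ines): min(15, 0, 14) = 0
n1.1.3 (Ines): min(0, -8) = -8
n1.1.4 (Ines): min(-18, -14, 7) = -18
n1.1 (Uma): max(-5, 0, -8, -18) = 0
n1.2.1 (Ines): min(-5, 1, -12) = -12
n1.2.2 (Ines): min(-15, 20) = -15
n1.2 (Uma): max(-12, -15) = -12
n1.3.1 (Ines): min(-12, -18, 7) = -18
n1.3.2 (Ines): min(1, 5, -6) = -6
n1.3.3 (Ines): min(12, 10) = 10
n1.3 (Uma): max(-18, -6, 10) = 10
n1 (Ines): min(0, -12, 10) = -12
n2.1.1 (Ines): min(14, 1, 11) = 1
n2.1.2 (Ines): min(-8, -12) = -12
n2.1 (Uma): max(1, -12) = 1
n2.2.1 (Ines): min(-6, 19, -15) = -15
n2.2.2 (Ines): min(-1, 19) = -1
n2.2 (Uma): max(-15, -1) = -1
n2 (Ines): min(1, -1) = -1
r (Uma): max(-12, -1) = -1
At r, Uma picks n2 (highest: -1).
At n2, Ines picks n2.2 (lowest: -1).
At n2.2, Uma picks n2.2.2 (highest: -1).
At n2.2.2, Ines picks n2.2.2.1 (lowest: -1).
Terminal value -1.

r -> n2 -> n2.2 -> n2.2.2 -> n2.2.2.1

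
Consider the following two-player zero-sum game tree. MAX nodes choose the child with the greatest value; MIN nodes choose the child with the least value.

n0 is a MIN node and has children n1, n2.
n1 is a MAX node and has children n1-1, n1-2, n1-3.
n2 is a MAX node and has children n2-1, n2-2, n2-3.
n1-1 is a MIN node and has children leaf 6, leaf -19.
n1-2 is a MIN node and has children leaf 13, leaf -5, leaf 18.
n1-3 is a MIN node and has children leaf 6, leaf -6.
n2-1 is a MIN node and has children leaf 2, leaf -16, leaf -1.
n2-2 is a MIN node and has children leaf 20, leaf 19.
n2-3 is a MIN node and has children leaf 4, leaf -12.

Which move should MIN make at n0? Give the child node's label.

n1

n1-1 (MIN): min(6, -19) = -19
n1-2 (MIN): min(13, -5, 18) = -5
n1-3 (MIN): min(6, -6) = -6
n1 (MAX): max(-19, -5, -6) = -5
n2-1 (MIN): min(2, -16, -1) = -16
n2-2 (MIN): min(20, 19) = 19
n2-3 (MIN): min(4, -12) = -12
n2 (MAX): max(-16, 19, -12) = 19
n0 (MIN): min(-5, 19) = -5
MIN at n0 wants the lowest of {n1=-5, n2=19}, so chooses n1.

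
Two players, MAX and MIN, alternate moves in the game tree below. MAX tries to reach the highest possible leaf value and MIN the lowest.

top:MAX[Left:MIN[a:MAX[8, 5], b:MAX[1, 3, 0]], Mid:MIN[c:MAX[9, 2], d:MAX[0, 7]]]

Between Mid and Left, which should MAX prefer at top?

c (MAX): max(9, 2) = 9
d (MAX): max(0, 7) = 7
Mid (MIN): min(9, 7) = 7
a (MAX): max(8, 5) = 8
b (MAX): max(1, 3, 0) = 3
Left (MIN): min(8, 3) = 3
MAX prefers the higher value; Mid=7, Left=3. Mid is better since 7 > 3.

Mid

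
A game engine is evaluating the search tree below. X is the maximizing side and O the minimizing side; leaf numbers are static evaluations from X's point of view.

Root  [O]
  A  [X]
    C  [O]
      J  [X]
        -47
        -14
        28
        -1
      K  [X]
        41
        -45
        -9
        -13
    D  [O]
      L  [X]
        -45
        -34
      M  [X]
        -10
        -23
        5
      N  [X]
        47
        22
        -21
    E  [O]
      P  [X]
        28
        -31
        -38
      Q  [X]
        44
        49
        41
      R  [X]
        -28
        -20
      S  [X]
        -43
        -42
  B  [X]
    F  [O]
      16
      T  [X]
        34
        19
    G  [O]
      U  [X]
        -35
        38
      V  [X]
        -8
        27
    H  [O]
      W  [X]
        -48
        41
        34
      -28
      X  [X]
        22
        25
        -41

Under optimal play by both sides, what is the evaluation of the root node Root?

27

J (X): max(-47, -14, 28, -1) = 28
K (X): max(41, -45, -9, -13) = 41
C (O): min(28, 41) = 28
L (X): max(-45, -34) = -34
M (X): max(-10, -23, 5) = 5
N (X): max(47, 22, -21) = 47
D (O): min(-34, 5, 47) = -34
P (X): max(28, -31, -38) = 28
Q (X): max(44, 49, 41) = 49
R (X): max(-28, -20) = -20
S (X): max(-43, -42) = -42
E (O): min(28, 49, -20, -42) = -42
A (X): max(28, -34, -42) = 28
T (X): max(34, 19) = 34
F (O): min(16, 34) = 16
U (X): max(-35, 38) = 38
V (X): max(-8, 27) = 27
G (O): min(38, 27) = 27
W (X): max(-48, 41, 34) = 41
X (X): max(22, 25, -41) = 25
H (O): min(41, -28, 25) = -28
B (X): max(16, 27, -28) = 27
Root (O): min(28, 27) = 27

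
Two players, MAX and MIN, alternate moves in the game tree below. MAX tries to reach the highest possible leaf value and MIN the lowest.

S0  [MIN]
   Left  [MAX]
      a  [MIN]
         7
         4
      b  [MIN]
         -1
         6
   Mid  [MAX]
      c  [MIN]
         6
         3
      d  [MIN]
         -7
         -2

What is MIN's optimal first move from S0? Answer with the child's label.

a (MIN): min(7, 4) = 4
b (MIN): min(-1, 6) = -1
Left (MAX): max(4, -1) = 4
c (MIN): min(6, 3) = 3
d (MIN): min(-7, -2) = -7
Mid (MAX): max(3, -7) = 3
S0 (MIN): min(4, 3) = 3
MIN at S0 wants the lowest of {Left=4, Mid=3}, so chooses Mid.

Mid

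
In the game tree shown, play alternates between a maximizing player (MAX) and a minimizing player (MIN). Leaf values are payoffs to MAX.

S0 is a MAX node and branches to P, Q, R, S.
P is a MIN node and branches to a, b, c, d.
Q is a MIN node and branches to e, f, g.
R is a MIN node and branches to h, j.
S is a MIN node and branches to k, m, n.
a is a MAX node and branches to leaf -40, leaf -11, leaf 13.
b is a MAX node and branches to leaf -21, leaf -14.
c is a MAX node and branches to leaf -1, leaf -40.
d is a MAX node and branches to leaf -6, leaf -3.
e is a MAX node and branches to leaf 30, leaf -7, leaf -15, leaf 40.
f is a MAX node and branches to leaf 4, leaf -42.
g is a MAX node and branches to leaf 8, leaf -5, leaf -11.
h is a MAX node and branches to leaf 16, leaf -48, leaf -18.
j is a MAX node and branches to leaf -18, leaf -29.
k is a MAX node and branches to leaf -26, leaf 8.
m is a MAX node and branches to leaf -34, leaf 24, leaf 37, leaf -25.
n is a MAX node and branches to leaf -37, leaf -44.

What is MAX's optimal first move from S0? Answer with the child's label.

a (MAX): max(-40, -11, 13) = 13
b (MAX): max(-21, -14) = -14
c (MAX): max(-1, -40) = -1
d (MAX): max(-6, -3) = -3
P (MIN): min(13, -14, -1, -3) = -14
e (MAX): max(30, -7, -15, 40) = 40
f (MAX): max(4, -42) = 4
g (MAX): max(8, -5, -11) = 8
Q (MIN): min(40, 4, 8) = 4
h (MAX): max(16, -48, -18) = 16
j (MAX): max(-18, -29) = -18
R (MIN): min(16, -18) = -18
k (MAX): max(-26, 8) = 8
m (MAX): max(-34, 24, 37, -25) = 37
n (MAX): max(-37, -44) = -37
S (MIN): min(8, 37, -37) = -37
S0 (MAX): max(-14, 4, -18, -37) = 4
MAX at S0 wants the highest of {P=-14, Q=4, R=-18, S=-37}, so chooses Q.

Q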